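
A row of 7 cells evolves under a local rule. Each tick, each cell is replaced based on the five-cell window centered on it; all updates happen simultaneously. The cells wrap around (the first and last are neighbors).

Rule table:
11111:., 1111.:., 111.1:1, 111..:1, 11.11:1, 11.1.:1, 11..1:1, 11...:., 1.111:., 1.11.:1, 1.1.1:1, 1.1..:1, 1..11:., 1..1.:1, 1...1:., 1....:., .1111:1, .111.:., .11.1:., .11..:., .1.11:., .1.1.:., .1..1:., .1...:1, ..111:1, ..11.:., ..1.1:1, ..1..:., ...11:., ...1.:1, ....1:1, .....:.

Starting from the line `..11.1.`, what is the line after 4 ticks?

tick 1: ....111
tick 2: ..1.1.1
tick 3: .11.1.1
tick 4: .1.11.1

.1.11.1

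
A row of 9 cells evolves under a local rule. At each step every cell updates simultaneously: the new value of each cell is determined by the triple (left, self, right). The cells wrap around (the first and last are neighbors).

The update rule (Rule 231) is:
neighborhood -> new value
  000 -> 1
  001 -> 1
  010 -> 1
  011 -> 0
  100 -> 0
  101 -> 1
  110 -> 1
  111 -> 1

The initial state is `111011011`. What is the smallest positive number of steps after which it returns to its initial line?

9

step 1: 111101101
step 2: 111110110
step 3: 011111011
step 4: 101111101
step 5: 110111110
step 6: 011011111
step 7: 101101111
step 8: 110110111
step 9: 111011011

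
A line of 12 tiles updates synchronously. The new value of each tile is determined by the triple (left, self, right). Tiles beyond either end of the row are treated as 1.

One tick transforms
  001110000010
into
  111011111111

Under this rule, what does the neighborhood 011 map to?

1

At position 2 the neighborhood is 011; the next row has 1 there.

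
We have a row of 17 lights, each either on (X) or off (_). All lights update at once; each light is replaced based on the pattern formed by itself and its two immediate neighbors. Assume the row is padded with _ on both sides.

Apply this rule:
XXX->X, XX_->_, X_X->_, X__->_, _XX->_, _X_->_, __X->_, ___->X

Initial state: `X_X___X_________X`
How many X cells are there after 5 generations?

generation 1: ____X___XXXXXXX__
generation 2: XXX___X__XXXXX__X
generation 3: _X__X_____XXX____
generation 4: ______XXX__X__XXX
generation 5: XXXXX__X_______X_
count of X: 7

7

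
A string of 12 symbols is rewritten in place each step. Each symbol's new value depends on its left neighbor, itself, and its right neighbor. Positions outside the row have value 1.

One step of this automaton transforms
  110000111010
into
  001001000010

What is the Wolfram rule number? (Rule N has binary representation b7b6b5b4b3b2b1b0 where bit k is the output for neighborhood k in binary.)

position 0: 111 → 0  (bit 7 = 0)
position 1: 110 → 0  (bit 6 = 0)
position 9: 101 → 0  (bit 5 = 0)
position 2: 100 → 1  (bit 4 = 1)
position 6: 011 → 0  (bit 3 = 0)
position 10: 010 → 1  (bit 2 = 1)
position 5: 001 → 1  (bit 1 = 1)
position 3: 000 → 0  (bit 0 = 0)
bits b7..b0 = 00010110 = 22

22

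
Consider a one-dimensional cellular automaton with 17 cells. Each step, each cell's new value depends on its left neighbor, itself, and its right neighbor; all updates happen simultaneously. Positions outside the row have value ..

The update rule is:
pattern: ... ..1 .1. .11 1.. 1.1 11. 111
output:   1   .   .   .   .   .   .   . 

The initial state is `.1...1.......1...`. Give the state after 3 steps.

...1...11111...11
11...1.......1...
...1...11111...11

...1...11111...11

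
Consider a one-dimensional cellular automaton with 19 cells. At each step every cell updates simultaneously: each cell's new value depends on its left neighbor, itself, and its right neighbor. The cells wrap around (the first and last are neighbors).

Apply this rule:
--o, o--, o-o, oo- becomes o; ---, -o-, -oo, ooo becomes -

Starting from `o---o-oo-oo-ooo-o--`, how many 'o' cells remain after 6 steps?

12

step 1: -o-o-o-oo-oo--oo-oo
step 2: o-o-o-o-oo-ooo-oo-o
step 3: oo-o-o-o-oo--oo-oo-
step 4: -oo-o-o-o-ooo-oo-oo
step 5: o-oo-o-o-o--oo-oo-o
step 6: oo-oo-o-o-oo-oo-oo-
count of o: 12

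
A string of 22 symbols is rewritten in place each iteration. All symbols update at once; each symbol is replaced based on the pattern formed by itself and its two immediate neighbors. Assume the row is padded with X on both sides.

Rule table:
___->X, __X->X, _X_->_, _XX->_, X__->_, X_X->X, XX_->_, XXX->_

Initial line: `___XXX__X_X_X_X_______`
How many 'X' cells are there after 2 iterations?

8

iteration 1: _XX____X_X_X_X__XXXXXX
iteration 2: X___XXX_X_X_X__X______
count of X: 8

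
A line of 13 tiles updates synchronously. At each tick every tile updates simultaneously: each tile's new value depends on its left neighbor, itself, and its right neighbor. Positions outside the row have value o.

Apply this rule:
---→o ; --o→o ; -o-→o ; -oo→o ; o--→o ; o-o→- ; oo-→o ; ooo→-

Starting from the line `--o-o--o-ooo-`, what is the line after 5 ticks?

ooo-oooo-o-o-

ooo-oooo-o-o-
--o-o--o-o-o-
ooo-oooo-o-o-  (repeats tick 1; period 2)
tick 5: ooo-oooo-o-o-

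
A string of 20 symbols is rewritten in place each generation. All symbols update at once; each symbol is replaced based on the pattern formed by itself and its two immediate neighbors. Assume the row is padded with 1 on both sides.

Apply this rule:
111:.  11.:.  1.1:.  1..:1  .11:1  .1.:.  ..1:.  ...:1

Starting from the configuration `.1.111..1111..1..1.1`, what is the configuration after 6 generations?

..111.1....1.1..11.1

generation 1: ...1..1.1...1..1...1
generation 2: 11..1....11..1..11.1
generation 3: ..1..111.1.1..1.1..1
generation 4: 1..1.1......1....1.1
generation 5: .1....11111..111...1
generation 6: ..111.1....1.1..11.1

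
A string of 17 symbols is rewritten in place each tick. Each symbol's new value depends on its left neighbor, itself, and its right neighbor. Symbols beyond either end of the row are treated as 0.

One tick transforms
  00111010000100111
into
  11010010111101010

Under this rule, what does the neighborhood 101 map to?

At position 5 the neighborhood is 101; the next row has 0 there.

0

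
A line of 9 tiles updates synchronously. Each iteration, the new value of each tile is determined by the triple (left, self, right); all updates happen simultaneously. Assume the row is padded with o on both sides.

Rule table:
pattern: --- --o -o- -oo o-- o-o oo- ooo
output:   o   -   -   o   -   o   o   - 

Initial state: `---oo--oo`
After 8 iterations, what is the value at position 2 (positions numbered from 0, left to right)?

-

iteration 1: -o-oo--o-
iteration 2: o-ooo---o
iteration 3: ooo-o-o-o
iteration 4: --oo-o-oo
iteration 5: --ooo-oo-
iteration 6: --o-ooooo
iteration 7: ---oo----
iteration 8: -o-oo-oo-
position 2 holds -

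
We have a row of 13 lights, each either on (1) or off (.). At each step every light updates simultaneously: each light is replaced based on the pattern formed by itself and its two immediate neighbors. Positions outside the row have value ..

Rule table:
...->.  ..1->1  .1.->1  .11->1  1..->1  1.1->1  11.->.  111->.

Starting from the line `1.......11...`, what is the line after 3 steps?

step 1: 11.....11.1..
step 2: 1.1...11.111.
step 3: 1111.11.11..1

1111.11.11..1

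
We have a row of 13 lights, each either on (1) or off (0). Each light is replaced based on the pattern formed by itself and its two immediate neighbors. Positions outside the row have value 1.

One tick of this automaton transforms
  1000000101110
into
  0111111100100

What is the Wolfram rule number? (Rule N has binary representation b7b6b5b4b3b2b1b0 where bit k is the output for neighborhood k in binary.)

position 10: 111 → 1  (bit 7 = 1)
position 0: 110 → 0  (bit 6 = 0)
position 8: 101 → 0  (bit 5 = 0)
position 1: 100 → 1  (bit 4 = 1)
position 9: 011 → 0  (bit 3 = 0)
position 7: 010 → 1  (bit 2 = 1)
position 6: 001 → 1  (bit 1 = 1)
position 2: 000 → 1  (bit 0 = 1)
bits b7..b0 = 10010111 = 151

151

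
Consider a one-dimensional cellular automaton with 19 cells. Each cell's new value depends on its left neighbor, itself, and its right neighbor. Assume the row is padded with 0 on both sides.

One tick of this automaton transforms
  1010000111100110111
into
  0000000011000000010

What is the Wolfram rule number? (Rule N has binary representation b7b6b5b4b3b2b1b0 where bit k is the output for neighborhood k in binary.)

128

position 8: 111 → 1  (bit 7 = 1)
position 10: 110 → 0  (bit 6 = 0)
position 1: 101 → 0  (bit 5 = 0)
position 3: 100 → 0  (bit 4 = 0)
position 7: 011 → 0  (bit 3 = 0)
position 0: 010 → 0  (bit 2 = 0)
position 6: 001 → 0  (bit 1 = 0)
position 4: 000 → 0  (bit 0 = 0)
bits b7..b0 = 10000000 = 128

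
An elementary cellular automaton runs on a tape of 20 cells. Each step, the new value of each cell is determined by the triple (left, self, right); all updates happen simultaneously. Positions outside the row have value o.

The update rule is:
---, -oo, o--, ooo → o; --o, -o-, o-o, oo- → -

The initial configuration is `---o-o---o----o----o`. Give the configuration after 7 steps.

oo--oo-ooo--o-oo-o-o

oo----oo--ooo--ooo-o
o-ooo-o-o-oo-o-oo--o
--oo------o----o-o-o
o-o-ooooo--ooo-----o
----oooo-o-oo-oooo-o
ooo-ooo----o--ooo--o
oo--oo-ooo--o-oo-o-o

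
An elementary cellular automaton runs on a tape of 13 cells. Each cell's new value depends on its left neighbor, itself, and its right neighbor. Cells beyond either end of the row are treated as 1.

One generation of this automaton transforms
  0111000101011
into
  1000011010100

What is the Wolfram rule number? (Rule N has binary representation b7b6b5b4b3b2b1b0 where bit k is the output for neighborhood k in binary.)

35

position 2: 111 → 0  (bit 7 = 0)
position 3: 110 → 0  (bit 6 = 0)
position 0: 101 → 1  (bit 5 = 1)
position 4: 100 → 0  (bit 4 = 0)
position 1: 011 → 0  (bit 3 = 0)
position 7: 010 → 0  (bit 2 = 0)
position 6: 001 → 1  (bit 1 = 1)
position 5: 000 → 1  (bit 0 = 1)
bits b7..b0 = 00100011 = 35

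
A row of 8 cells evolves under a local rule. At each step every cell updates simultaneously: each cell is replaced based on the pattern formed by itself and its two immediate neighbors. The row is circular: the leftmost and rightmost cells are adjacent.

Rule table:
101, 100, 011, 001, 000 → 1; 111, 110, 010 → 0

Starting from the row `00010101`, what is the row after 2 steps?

10010101

11101010
10010101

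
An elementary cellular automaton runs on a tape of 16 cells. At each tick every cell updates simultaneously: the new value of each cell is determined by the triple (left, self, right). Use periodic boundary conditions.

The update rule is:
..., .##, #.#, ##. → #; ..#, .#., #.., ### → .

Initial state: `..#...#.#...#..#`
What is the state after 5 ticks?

....#..#..#.....
###.........####
..#.#######.#...
#..##.....##..##
#..##.###.##..#.

#..##.###.##..#.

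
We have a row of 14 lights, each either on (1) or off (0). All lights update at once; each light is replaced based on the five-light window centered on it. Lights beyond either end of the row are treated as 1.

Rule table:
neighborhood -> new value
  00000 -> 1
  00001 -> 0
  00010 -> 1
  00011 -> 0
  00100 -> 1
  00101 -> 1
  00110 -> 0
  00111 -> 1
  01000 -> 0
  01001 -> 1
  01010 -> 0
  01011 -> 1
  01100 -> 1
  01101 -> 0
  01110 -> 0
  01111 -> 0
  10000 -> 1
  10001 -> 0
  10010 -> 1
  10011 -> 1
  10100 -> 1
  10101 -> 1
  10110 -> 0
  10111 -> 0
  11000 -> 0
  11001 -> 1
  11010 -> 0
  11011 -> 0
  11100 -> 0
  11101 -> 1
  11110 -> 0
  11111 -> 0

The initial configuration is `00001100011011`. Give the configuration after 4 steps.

step 1: 01000100000000
step 2: 01001101111100
step 3: 01110000000011
step 4: 00000111110010

00000111110010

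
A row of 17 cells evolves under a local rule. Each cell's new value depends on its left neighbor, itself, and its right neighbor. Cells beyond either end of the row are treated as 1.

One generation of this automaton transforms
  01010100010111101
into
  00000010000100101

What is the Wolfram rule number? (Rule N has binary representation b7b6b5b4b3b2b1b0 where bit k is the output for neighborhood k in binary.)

position 12: 111 → 0  (bit 7 = 0)
position 14: 110 → 1  (bit 6 = 1)
position 0: 101 → 0  (bit 5 = 0)
position 6: 100 → 1  (bit 4 = 1)
position 11: 011 → 1  (bit 3 = 1)
position 1: 010 → 0  (bit 2 = 0)
position 8: 001 → 0  (bit 1 = 0)
position 7: 000 → 0  (bit 0 = 0)
bits b7..b0 = 01011000 = 88

88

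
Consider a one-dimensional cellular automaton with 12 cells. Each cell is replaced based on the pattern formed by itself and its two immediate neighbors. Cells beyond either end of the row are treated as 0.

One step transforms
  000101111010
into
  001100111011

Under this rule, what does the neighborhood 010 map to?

At position 3 the neighborhood is 010; the next row has 1 there.

1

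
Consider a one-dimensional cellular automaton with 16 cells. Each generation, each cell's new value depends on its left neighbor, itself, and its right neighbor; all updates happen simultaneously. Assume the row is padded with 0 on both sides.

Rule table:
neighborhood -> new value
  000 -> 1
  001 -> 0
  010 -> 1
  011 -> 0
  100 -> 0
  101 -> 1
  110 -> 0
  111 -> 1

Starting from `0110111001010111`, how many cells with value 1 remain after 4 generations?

0001010001111010
1101110100110110
0010101100001000
1011110001101011
count of 1: 10

10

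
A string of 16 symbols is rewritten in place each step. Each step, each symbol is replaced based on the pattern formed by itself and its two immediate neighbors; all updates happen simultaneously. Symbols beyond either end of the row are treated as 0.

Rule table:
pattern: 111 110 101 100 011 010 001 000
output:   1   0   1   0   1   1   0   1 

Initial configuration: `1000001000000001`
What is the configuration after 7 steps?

1111111101100101

1011101011111101
1111011111111011
1110111111110110
1101111111101100
1011111111011001
1111111110110001
1111111101100101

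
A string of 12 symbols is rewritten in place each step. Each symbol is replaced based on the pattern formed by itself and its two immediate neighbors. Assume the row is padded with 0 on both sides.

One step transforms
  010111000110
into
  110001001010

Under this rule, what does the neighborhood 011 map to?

At position 3 the neighborhood is 011; the next row has 0 there.

0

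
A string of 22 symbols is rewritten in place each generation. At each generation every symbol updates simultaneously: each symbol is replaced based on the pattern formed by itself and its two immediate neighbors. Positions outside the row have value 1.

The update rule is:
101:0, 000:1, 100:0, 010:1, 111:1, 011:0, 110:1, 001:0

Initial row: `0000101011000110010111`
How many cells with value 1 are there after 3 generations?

8

0110101001010010010011
0010101001010010010001
0010101001010010010100
count of 1: 8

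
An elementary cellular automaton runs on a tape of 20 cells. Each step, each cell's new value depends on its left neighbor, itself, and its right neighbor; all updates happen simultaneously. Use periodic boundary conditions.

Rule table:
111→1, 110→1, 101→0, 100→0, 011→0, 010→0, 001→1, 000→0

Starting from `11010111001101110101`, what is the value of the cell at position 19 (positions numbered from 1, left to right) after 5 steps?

11000011010100110000
01000101000001010001
00001000000010000010
00010000000100000100
00100000001000001000
position 19 holds 0

0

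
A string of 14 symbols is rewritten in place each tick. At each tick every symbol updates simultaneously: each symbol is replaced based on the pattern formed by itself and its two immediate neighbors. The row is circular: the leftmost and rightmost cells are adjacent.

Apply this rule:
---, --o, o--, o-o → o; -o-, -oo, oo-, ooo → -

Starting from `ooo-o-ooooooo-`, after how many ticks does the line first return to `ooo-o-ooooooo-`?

2

tick 1: ---o-o-------o
tick 2: ooo-o-ooooooo-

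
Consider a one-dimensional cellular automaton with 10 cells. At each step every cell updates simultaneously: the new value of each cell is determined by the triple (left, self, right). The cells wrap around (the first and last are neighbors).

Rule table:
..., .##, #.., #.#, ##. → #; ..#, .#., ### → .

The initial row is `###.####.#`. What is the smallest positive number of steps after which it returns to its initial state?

step 1: ..###..###
step 2: #.#.##.#.#
step 3: ##.####.##
step 4: .###..###.
step 5: .#.##.#.##
step 6: #.####.###
step 7: ###..###..
step 8: #.##.#.##.
step 9: .####.####
step 10: ##..###..#
step 11: .##.#.##.#
step 12: ####.####.
step 13: #..###..##
step 14: ##.#.##.#.
step 15: ###.####.#

15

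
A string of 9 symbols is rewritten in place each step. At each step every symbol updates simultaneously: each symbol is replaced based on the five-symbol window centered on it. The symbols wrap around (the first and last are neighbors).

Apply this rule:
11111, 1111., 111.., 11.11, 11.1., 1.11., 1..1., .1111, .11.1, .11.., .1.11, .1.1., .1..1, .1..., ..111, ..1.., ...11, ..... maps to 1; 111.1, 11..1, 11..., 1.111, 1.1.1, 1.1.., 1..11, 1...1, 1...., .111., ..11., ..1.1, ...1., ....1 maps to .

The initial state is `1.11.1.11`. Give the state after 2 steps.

1111.1.1.

.1111.1..
1111.1.1.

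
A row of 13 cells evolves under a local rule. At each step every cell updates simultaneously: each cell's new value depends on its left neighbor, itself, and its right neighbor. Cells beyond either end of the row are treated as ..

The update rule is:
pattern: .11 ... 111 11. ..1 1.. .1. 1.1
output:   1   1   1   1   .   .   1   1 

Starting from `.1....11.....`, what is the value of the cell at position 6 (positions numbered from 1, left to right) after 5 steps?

step 1: .1.11.11.1111
step 2: .111111111111
step 3: .111111111111  (fixed point — unchanged through step 5)
position 6 holds 1

1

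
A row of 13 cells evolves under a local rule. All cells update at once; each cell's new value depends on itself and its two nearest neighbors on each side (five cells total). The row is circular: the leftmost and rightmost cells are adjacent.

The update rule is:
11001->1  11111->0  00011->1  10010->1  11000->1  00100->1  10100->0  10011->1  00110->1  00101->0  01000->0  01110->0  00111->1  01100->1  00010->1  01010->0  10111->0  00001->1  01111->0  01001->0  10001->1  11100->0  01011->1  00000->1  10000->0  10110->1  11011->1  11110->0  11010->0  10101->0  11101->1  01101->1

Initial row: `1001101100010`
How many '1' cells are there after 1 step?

9

0011111111100
count of 1: 9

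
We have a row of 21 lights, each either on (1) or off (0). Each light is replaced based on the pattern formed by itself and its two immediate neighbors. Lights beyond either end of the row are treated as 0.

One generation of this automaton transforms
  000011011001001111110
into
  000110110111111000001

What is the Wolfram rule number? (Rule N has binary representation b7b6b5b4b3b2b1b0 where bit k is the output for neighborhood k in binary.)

62

position 15: 111 → 0  (bit 7 = 0)
position 5: 110 → 0  (bit 6 = 0)
position 6: 101 → 1  (bit 5 = 1)
position 9: 100 → 1  (bit 4 = 1)
position 4: 011 → 1  (bit 3 = 1)
position 11: 010 → 1  (bit 2 = 1)
position 3: 001 → 1  (bit 1 = 1)
position 0: 000 → 0  (bit 0 = 0)
bits b7..b0 = 00111110 = 62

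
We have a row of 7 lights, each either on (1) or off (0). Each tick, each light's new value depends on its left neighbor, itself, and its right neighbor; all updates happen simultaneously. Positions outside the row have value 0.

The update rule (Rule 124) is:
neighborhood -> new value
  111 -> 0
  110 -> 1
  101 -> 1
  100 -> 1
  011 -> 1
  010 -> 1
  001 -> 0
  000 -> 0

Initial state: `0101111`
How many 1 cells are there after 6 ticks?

4

0111001
0101101
0111111
0100001
0110001
0111001
count of 1: 4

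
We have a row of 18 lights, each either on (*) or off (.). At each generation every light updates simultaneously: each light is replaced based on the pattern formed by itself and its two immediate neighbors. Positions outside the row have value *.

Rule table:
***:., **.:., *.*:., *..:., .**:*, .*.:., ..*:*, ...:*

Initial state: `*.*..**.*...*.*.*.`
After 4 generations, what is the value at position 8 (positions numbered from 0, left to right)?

....**....**......
.****..****..*****
.*....**....**....
...****..****..***
position 8 holds .

.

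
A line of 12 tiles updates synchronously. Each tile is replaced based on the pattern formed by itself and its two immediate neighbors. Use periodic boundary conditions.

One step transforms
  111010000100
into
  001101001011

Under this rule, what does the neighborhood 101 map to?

1

At position 3 the neighborhood is 101; the next row has 1 there.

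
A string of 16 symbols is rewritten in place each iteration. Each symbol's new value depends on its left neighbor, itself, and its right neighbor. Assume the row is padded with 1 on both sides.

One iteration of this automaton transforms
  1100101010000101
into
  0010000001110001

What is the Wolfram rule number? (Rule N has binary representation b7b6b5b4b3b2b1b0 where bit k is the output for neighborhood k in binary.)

position 0: 111 → 0  (bit 7 = 0)
position 1: 110 → 0  (bit 6 = 0)
position 5: 101 → 0  (bit 5 = 0)
position 2: 100 → 1  (bit 4 = 1)
position 15: 011 → 1  (bit 3 = 1)
position 4: 010 → 0  (bit 2 = 0)
position 3: 001 → 0  (bit 1 = 0)
position 10: 000 → 1  (bit 0 = 1)
bits b7..b0 = 00011001 = 25

25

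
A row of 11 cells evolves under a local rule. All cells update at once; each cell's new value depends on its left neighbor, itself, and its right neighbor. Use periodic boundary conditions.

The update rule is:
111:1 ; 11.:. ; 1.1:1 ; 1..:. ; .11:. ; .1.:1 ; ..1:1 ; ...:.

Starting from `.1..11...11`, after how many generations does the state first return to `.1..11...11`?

22

generation 1: 11.1....1..
generation 2: ..11...11.1
generation 3: .1....1..11
generation 4: 11...11.1..
generation 5: ....1..11.1
generation 6: ...11.1..11
generation 7: ..1..11.1..
generation 8: .11.1..11..
generation 9: 1..11.1....
generation 10: 1.1..11...1
generation 11: .11.1....1.
generation 12: 1..11...11.
generation 13: 1.1....1..1
generation 14: .11...11.1.
generation 15: 1....1..11.
generation 16: 1...11.1..1
generation 17: ...1..11.1.
generation 18: ..11.1..11.
generation 19: .1..11.1...
generation 20: 11.1..11...
generation 21: ..11.1....1
generation 22: .1..11...11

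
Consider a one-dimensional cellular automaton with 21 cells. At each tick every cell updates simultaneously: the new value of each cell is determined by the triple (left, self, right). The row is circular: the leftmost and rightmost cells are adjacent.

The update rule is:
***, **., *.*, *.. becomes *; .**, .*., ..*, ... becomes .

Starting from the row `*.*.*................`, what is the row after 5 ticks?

.*.*.*...............
..*.*.*..............
...*.*.*.............
....*.*.*............
.....*.*.*...........

.....*.*.*...........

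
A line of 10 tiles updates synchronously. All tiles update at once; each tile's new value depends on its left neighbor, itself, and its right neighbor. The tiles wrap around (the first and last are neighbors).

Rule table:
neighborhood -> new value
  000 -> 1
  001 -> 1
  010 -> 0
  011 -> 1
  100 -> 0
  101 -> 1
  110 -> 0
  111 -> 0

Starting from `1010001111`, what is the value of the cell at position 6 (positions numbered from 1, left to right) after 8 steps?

1

0100111000
1001100011
0011001110
1110011000
1000110011
0011100110
1110001100
1000111001
position 6 holds 1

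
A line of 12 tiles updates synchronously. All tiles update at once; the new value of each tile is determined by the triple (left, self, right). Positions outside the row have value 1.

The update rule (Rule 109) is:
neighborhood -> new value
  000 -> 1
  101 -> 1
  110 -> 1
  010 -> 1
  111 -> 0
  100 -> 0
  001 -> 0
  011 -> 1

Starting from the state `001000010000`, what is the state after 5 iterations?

001110000011

001011010110
001111111111
001000000000
001011111110
001110000011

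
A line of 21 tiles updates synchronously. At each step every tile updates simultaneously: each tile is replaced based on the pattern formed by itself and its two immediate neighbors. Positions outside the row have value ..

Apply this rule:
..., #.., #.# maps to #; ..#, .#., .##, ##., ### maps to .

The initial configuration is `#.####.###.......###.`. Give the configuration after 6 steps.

###..##.......###....

step 1: .#....#...######....#
step 2: ..###..##.......###..
step 3: #....#...######....##
step 4: .###..##.......###...
step 5: ....#...######....###
step 6: ###..##.......###....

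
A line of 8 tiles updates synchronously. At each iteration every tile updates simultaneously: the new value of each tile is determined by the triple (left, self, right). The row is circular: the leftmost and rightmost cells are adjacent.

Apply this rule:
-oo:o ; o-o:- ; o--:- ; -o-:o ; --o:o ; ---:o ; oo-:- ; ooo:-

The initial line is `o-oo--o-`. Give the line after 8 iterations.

o-oo--o-

o-o--oo-
o-o-oo--
o-o-o--o
--o-o-oo
-oo-o-o-
oo--o-o-
o--oo-o-
o-oo--o-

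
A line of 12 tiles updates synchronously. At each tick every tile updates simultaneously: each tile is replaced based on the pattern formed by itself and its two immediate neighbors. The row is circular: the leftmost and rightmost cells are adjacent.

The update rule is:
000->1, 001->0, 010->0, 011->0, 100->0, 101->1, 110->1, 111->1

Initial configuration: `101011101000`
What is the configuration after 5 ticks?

010101110010
001010110000
100101010111
100010101011
101001010101

101001010101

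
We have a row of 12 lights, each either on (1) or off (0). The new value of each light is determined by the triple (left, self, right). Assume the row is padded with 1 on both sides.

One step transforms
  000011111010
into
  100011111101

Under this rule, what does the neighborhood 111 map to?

1

At position 5 the neighborhood is 111; the next row has 1 there.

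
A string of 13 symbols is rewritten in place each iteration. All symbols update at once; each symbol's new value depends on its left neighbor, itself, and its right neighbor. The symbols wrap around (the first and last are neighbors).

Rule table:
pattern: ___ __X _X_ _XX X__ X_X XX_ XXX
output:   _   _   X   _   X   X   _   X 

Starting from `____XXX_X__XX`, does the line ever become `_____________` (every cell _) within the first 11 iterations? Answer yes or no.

iteration 1: X____X_XXX___
iteration 2: XX___XX_X_X__
iteration 3: __X____XXXXX_
iteration 4: __XX____XXX_X
iteration 5: X___X____X_XX
iteration 6: _X__XX___XX_X
iteration 7: XXX___X____XX
iteration 8: XX_X__XX____X
iteration 9: X_XXX___X____
iteration 10: XX_X_X__XX___
iteration 11: __XXXXX___X__
iteration 11 is __XXXXX___X__, still not uniform _

no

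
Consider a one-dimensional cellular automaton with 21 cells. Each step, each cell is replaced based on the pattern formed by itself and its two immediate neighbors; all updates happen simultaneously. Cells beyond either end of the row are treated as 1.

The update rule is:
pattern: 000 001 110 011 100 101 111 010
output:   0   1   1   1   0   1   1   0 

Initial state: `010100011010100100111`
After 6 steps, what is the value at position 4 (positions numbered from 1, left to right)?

1

101000111101001001111
110001111110010011111
110011111110100111111
110111111111001111111
111111111111011111111
111111111111111111111
position 4 holds 1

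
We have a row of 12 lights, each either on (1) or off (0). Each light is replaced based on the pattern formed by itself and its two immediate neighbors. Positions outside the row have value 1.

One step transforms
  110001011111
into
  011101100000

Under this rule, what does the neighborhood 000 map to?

At position 3 the neighborhood is 000; the next row has 1 there.

1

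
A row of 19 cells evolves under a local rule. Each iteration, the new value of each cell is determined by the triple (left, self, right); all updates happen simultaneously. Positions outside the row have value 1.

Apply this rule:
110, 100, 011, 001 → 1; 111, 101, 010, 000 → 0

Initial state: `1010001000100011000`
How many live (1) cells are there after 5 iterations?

6

iteration 1: 1001010101010111101
iteration 2: 1110000000000100101
iteration 3: 0011000000001011001
iteration 4: 1111100000010011111
iteration 5: 0000110000101110000
count of 1: 6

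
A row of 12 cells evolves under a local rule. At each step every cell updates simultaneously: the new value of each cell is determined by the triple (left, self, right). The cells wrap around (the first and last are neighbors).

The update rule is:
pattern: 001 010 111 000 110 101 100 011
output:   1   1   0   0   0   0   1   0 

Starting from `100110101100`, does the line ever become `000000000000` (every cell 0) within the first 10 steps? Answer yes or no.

111000100011
000101110100
001100000110
010010001001
011111011111
000000000000
all cells are 0 at step 6

yes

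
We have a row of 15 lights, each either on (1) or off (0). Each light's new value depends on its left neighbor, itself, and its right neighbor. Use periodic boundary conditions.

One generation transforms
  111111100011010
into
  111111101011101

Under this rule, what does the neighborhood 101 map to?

At position 12 the neighborhood is 101; the next row has 1 there.

1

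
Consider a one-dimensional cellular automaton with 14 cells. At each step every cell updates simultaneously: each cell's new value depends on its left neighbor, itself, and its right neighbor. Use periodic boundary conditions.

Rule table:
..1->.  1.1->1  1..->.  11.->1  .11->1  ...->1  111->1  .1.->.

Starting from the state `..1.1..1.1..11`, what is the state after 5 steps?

...1....1...11
.1...11...1.11
1..1.11.1..111
1...1111...111
1.1.1111.1.111

1.1.1111.1.111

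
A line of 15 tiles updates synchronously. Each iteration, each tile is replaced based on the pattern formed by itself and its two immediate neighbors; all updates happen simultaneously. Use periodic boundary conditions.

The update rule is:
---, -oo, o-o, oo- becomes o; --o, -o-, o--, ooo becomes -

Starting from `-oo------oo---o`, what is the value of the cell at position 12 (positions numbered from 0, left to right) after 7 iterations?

ooo-oooo-oo-o--
o-ooo--ooooo---
-oo-o--o---o-o-
-ooo-----o--o--
-o-o-ooo------o
o-o-oo-o-oooo--
-o-oooo-oo--o--
position 12 holds o

o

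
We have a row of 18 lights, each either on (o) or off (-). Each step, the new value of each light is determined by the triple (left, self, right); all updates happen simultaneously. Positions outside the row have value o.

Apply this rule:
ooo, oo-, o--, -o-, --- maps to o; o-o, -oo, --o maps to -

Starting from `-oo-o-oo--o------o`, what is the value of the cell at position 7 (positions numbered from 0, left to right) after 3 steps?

-

--o-o--oo-oooooo--
o-o-oo--o--oooooo-
o-o--oo-oo--ooooo-
position 7 holds -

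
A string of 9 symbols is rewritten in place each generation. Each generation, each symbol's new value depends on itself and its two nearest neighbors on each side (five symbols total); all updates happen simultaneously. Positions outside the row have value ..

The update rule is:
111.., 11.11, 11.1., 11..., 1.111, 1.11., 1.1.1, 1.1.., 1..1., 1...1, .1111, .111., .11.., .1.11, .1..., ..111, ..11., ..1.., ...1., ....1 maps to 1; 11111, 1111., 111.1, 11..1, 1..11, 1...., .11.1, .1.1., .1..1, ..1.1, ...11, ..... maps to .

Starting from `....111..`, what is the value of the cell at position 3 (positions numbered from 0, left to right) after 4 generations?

..1.1111.
11.111.11
1.111.111
.111.1111
position 3 holds 1

1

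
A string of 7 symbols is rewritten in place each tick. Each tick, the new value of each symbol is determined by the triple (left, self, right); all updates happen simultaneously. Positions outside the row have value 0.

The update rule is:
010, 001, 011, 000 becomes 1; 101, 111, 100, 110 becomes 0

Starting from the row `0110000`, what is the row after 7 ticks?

1100111
1001100
1011001
1010011
1010110
1010100
1010101

1010101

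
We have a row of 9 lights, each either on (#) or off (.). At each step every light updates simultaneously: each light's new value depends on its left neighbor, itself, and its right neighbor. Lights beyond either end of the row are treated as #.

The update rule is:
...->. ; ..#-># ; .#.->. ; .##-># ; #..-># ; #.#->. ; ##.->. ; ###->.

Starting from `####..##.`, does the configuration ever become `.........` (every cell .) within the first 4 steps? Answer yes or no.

no

....###..
#..##..##
.###.###.
.#...#...
step 4 is .#...#..., still not uniform .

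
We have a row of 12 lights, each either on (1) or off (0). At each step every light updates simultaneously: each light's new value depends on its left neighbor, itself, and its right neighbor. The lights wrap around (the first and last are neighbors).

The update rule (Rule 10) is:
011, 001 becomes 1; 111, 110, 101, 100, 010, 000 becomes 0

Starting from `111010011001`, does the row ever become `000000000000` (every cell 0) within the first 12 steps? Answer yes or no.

no

step 1: 000000110011
step 2: 000001100110
step 3: 000011001100
step 4: 000110011000
step 5: 001100110000
step 6: 011001100000
step 7: 110011000000
step 8: 100110000001
step 9: 001100000011
step 10: 011000000110
step 11: 110000001100
step 12: 100000011001
step 12 is 100000011001, still not uniform 0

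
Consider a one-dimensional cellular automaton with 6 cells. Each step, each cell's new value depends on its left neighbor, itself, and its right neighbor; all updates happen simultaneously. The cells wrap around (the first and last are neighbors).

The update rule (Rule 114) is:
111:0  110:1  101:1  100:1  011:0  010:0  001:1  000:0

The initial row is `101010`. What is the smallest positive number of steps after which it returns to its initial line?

010101
101010

2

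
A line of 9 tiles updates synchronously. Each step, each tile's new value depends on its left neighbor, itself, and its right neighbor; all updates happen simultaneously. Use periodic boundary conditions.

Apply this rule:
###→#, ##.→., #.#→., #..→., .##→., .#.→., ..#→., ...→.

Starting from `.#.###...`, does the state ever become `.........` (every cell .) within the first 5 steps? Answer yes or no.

yes

step 1: ....#....
step 2: .........
all cells are . at step 2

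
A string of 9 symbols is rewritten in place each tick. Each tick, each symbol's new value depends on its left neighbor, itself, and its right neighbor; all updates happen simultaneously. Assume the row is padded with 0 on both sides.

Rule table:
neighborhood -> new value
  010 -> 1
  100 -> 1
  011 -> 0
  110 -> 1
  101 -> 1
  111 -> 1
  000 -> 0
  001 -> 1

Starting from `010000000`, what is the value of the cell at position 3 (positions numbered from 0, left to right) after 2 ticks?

111000000
011100000
position 3 holds 1

1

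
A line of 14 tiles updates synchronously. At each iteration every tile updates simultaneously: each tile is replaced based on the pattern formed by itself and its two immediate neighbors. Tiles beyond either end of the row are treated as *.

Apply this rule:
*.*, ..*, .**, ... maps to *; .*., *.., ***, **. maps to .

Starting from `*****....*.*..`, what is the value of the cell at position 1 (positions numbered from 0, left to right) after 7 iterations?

......***.*..*
.******..*..**
**......*..**.
...*****..**.*
.***.....**.**
**...*****.**.
...***....**.*
position 1 holds .

.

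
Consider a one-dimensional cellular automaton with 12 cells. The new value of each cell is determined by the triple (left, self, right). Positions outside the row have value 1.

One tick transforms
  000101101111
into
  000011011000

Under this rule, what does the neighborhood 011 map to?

1

At position 5 the neighborhood is 011; the next row has 1 there.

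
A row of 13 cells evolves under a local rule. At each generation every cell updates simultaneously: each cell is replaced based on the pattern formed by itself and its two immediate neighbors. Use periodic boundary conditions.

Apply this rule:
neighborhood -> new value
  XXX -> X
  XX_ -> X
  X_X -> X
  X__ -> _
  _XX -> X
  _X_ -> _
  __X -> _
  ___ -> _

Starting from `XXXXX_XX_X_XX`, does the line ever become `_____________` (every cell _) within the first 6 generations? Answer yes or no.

no

generation 1: XXXXXXXXX_XXX
generation 2: XXXXXXXXXXXXX
generation 3: XXXXXXXXXXXXX  (fixed point — unchanged through generation 6)
generation 6 is XXXXXXXXXXXXX, still not uniform _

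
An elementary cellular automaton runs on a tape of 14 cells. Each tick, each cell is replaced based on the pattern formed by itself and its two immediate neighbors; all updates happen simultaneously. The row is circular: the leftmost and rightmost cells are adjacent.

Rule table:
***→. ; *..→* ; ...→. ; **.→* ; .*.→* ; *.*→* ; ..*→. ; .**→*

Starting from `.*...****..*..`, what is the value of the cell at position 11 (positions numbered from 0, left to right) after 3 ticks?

tick 1: .**..*..**.**.
tick 2: .***.**.******
tick 3: **.******....*
position 11 holds .

.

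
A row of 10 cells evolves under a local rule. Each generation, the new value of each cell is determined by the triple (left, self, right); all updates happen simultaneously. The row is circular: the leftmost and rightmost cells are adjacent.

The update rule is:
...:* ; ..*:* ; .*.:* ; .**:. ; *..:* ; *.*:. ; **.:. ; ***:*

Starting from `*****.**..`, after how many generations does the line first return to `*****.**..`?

6

.***....**
..*.****..
***..**.**
**.**....*
*....****.
*****.**..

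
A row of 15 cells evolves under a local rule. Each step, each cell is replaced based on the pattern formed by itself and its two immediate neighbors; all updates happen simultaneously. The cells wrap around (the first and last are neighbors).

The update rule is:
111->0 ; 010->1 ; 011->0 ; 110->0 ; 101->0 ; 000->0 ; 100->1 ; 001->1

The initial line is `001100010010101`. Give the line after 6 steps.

110010111110101
001110000000100
010001000001110
111011100010001
000000010111010
000000110000011

000000110000011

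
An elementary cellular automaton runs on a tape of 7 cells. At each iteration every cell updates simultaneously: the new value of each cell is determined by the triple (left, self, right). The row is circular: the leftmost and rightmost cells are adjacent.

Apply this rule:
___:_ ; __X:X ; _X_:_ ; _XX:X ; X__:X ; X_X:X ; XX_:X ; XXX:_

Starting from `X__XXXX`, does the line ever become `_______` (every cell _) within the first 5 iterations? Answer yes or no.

yes

XXXX___
X__XX_X
XXXXXXX
_______
all cells are _ at iteration 4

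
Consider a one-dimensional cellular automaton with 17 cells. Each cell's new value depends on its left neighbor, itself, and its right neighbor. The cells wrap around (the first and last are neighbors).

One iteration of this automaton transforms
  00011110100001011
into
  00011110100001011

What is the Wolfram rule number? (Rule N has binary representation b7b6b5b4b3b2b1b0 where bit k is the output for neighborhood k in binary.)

position 4: 111 → 1  (bit 7 = 1)
position 6: 110 → 1  (bit 6 = 1)
position 7: 101 → 0  (bit 5 = 0)
position 0: 100 → 0  (bit 4 = 0)
position 3: 011 → 1  (bit 3 = 1)
position 8: 010 → 1  (bit 2 = 1)
position 2: 001 → 0  (bit 1 = 0)
position 1: 000 → 0  (bit 0 = 0)
bits b7..b0 = 11001100 = 204

204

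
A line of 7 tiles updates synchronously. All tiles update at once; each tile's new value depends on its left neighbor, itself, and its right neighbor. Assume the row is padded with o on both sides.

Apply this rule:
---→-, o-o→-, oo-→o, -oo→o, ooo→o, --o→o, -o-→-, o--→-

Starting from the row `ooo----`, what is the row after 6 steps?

ooo---o
ooo--oo
ooo-ooo
ooo-ooo  (fixed point — unchanged through step 6)

ooo-ooo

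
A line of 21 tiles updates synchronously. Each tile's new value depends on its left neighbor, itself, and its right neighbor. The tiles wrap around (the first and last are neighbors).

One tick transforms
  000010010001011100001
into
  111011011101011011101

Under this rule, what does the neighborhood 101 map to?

0

At position 12 the neighborhood is 101; the next row has 0 there.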